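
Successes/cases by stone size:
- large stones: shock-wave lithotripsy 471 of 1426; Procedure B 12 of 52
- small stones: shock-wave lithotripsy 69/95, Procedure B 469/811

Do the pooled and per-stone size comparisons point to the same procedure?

No

Large stones: shock-wave lithotripsy 471/1426 = 33.0%, Procedure B 12/52 = 23.1% → shock-wave lithotripsy
Small stones: shock-wave lithotripsy 69/95 = 72.6%, Procedure B 469/811 = 57.8% → shock-wave lithotripsy
Overall: shock-wave lithotripsy 540/1521 = 35.5%, Procedure B 481/863 = 55.7% → Procedure B
Shock-wave lithotripsy wins each stone group but Procedure B wins overall — the comparison reverses. Shock-wave lithotripsy's cases skew toward large stones, which has a lower base rate.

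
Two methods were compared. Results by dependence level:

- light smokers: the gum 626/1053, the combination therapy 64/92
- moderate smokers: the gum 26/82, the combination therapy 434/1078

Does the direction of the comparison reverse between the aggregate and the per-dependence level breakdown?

Yes

Light smokers: the gum 626/1053 = 59.4%, the combination therapy 64/92 = 69.6% → the combination therapy
Moderate smokers: the gum 26/82 = 31.7%, the combination therapy 434/1078 = 40.3% → the combination therapy
Overall: the gum 652/1135 = 57.4%, the combination therapy 498/1170 = 42.6% → the gum
The combination therapy wins each dependence group but the gum wins overall — the comparison reverses. The combination therapy's participants skew toward moderate smokers, which has a lower base rate.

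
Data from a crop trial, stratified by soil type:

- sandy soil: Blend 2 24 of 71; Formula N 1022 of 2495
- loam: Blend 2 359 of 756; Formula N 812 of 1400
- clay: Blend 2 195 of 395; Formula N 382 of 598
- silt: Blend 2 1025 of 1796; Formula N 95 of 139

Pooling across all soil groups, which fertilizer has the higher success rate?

Sandy soil: Blend 2 24/71 = 33.8%, Formula N 1022/2495 = 41.0% → Formula N
Loam: Blend 2 359/756 = 47.5%, Formula N 812/1400 = 58.0% → Formula N
Clay: Blend 2 195/395 = 49.4%, Formula N 382/598 = 63.9% → Formula N
Silt: Blend 2 1025/1796 = 57.1%, Formula N 95/139 = 68.3% → Formula N
Overall: Blend 2 1603/3018 = 53.1%, Formula N 2311/4632 = 49.9% → Blend 2
(Formula N wins every soil group but Blend 2 wins overall — Formula N's plots skew toward the low-rate sandy soil group.)

Blend 2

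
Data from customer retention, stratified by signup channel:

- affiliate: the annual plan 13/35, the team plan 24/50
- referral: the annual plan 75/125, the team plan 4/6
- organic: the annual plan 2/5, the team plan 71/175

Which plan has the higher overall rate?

the annual plan

Affiliate: the annual plan 13/35 = 37.1%, the team plan 24/50 = 48.0% → the team plan
Referral: the annual plan 75/125 = 60.0%, the team plan 4/6 = 66.7% → the team plan
Organic: the annual plan 2/5 = 40.0%, the team plan 71/175 = 40.6% → the team plan
Overall: the annual plan 90/165 = 54.5%, the team plan 99/231 = 42.9% → the annual plan
(The team plan wins every signup group but the annual plan wins overall — the team plan's customers skew toward the low-rate organic group.)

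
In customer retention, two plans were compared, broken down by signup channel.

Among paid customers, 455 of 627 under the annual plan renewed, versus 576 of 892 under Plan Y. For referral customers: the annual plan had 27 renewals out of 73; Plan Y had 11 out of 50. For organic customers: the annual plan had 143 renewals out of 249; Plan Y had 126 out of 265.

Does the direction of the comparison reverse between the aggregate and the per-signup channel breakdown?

No

Paid: the annual plan 455/627 = 72.6%, Plan Y 576/892 = 64.6% → the annual plan
Referral: the annual plan 27/73 = 37.0%, Plan Y 11/50 = 22.0% → the annual plan
Organic: the annual plan 143/249 = 57.4%, Plan Y 126/265 = 47.5% → the annual plan
Overall: the annual plan 625/949 = 65.9%, Plan Y 713/1207 = 59.1% → the annual plan
The annual plan wins overall and in every signup group — no reversal.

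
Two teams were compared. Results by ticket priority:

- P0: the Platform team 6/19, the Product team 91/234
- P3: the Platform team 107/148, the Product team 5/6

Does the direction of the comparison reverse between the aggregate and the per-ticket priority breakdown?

P0: the Platform team 6/19 = 31.6%, the Product team 91/234 = 38.9% → the Product team
P3: the Platform team 107/148 = 72.3%, the Product team 5/6 = 83.3% → the Product team
Overall: the Platform team 113/167 = 67.7%, the Product team 96/240 = 40.0% → the Platform team
The Product team wins each ticket group but the Platform team wins overall — the comparison reverses. The Product team's tickets skew toward P0, which has a lower base rate.

Yes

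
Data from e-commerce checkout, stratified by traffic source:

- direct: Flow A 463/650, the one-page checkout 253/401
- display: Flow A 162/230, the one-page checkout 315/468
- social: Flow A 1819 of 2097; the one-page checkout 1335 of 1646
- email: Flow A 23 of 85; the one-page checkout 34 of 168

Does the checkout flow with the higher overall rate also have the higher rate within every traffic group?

Yes

Direct: Flow A 463/650 = 71.2%, the one-page checkout 253/401 = 63.1% → Flow A
Display: Flow A 162/230 = 70.4%, the one-page checkout 315/468 = 67.3% → Flow A
Social: Flow A 1819/2097 = 86.7%, the one-page checkout 1335/1646 = 81.1% → Flow A
Email: Flow A 23/85 = 27.1%, the one-page checkout 34/168 = 20.2% → Flow A
Overall: Flow A 2467/3062 = 80.6%, the one-page checkout 1937/2683 = 72.2% → Flow A
Flow A wins overall and in every traffic group — no reversal.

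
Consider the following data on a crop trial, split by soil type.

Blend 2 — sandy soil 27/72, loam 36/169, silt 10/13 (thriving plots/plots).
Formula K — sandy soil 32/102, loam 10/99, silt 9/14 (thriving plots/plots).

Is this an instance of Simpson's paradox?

No

Sandy soil: Blend 2 27/72 = 37.5%, Formula K 32/102 = 31.4% → Blend 2
Loam: Blend 2 36/169 = 21.3%, Formula K 10/99 = 10.1% → Blend 2
Silt: Blend 2 10/13 = 76.9%, Formula K 9/14 = 64.3% → Blend 2
Overall: Blend 2 73/254 = 28.7%, Formula K 51/215 = 23.7% → Blend 2
Blend 2 wins overall and in every soil group — no reversal.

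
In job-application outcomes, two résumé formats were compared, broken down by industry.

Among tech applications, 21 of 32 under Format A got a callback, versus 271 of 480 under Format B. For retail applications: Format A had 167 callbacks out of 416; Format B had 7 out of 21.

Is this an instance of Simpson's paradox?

Yes

Tech: Format A 21/32 = 65.6%, Format B 271/480 = 56.5% → Format A
Retail: Format A 167/416 = 40.1%, Format B 7/21 = 33.3% → Format A
Overall: Format A 188/448 = 42.0%, Format B 278/501 = 55.5% → Format B
Format A wins each industry group but Format B wins overall — the comparison reverses. Format A's applications skew toward retail, which has a lower base rate.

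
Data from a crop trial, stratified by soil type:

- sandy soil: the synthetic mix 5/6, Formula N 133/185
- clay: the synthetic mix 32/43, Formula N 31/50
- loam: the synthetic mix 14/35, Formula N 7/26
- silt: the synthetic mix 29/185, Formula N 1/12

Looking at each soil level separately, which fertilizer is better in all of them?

the synthetic mix

Sandy soil: the synthetic mix 5/6 = 83.3%, Formula N 133/185 = 71.9% → the synthetic mix
Clay: the synthetic mix 32/43 = 74.4%, Formula N 31/50 = 62.0% → the synthetic mix
Loam: the synthetic mix 14/35 = 40.0%, Formula N 7/26 = 26.9% → the synthetic mix
Silt: the synthetic mix 29/185 = 15.7%, Formula N 1/12 = 8.3% → the synthetic mix
The synthetic mix has the higher rate in all 4 groups.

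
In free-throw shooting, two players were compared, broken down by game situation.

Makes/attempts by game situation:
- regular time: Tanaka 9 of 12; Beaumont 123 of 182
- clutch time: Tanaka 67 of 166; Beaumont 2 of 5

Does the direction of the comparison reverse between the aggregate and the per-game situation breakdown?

Regular time: Tanaka 9/12 = 75.0%, Beaumont 123/182 = 67.6% → Tanaka
Clutch time: Tanaka 67/166 = 40.4%, Beaumont 2/5 = 40.0% → Tanaka
Overall: Tanaka 76/178 = 42.7%, Beaumont 125/187 = 66.8% → Beaumont
Tanaka wins each game group but Beaumont wins overall — the comparison reverses. Tanaka's attempts skew toward clutch time, which has a lower base rate.

Yes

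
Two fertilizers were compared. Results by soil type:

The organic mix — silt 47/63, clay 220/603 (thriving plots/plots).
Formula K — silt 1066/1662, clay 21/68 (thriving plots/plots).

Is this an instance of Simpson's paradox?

Silt: the organic mix 47/63 = 74.6%, Formula K 1066/1662 = 64.1% → the organic mix
Clay: the organic mix 220/603 = 36.5%, Formula K 21/68 = 30.9% → the organic mix
Overall: the organic mix 267/666 = 40.1%, Formula K 1087/1730 = 62.8% → Formula K
The organic mix wins each soil group but Formula K wins overall — the comparison reverses. The organic mix's plots skew toward clay, which has a lower base rate.

Yes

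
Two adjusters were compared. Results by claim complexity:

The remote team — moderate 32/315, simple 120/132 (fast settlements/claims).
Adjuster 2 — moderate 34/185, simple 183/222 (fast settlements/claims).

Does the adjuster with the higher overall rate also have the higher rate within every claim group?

Moderate: the remote team 32/315 = 10.2%, Adjuster 2 34/185 = 18.4% → Adjuster 2
Simple: the remote team 120/132 = 90.9%, Adjuster 2 183/222 = 82.4% → the remote team
Overall: the remote team 152/447 = 34.0%, Adjuster 2 217/407 = 53.3% → Adjuster 2
Neither sweeps: the remote team wins 1 of 2 groups, Adjuster 2 wins 1. Adjuster 2 wins overall but not every group — no Simpson reversal.

No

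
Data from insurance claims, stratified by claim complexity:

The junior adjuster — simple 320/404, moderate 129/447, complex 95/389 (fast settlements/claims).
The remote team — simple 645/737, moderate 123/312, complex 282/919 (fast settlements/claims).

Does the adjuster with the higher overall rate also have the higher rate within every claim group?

Yes

Simple: the junior adjuster 320/404 = 79.2%, the remote team 645/737 = 87.5% → the remote team
Moderate: the junior adjuster 129/447 = 28.9%, the remote team 123/312 = 39.4% → the remote team
Complex: the junior adjuster 95/389 = 24.4%, the remote team 282/919 = 30.7% → the remote team
Overall: the junior adjuster 544/1240 = 43.9%, the remote team 1050/1968 = 53.4% → the remote team
The remote team wins overall and in every claim group — no reversal.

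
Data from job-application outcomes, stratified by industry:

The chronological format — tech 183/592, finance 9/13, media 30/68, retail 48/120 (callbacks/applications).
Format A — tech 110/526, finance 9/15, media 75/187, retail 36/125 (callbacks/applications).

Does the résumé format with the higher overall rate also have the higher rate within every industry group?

Tech: the chronological format 183/592 = 30.9%, Format A 110/526 = 20.9% → the chronological format
Finance: the chronological format 9/13 = 69.2%, Format A 9/15 = 60.0% → the chronological format
Media: the chronological format 30/68 = 44.1%, Format A 75/187 = 40.1% → the chronological format
Retail: the chronological format 48/120 = 40.0%, Format A 36/125 = 28.8% → the chronological format
Overall: the chronological format 270/793 = 34.0%, Format A 230/853 = 27.0% → the chronological format
The chronological format wins overall and in every industry group — no reversal.

Yes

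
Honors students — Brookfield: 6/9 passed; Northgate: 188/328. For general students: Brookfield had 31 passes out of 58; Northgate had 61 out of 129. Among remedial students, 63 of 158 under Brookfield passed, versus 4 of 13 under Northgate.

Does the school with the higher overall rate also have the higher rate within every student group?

Honors: Brookfield 6/9 = 66.7%, Northgate 188/328 = 57.3% → Brookfield
General: Brookfield 31/58 = 53.4%, Northgate 61/129 = 47.3% → Brookfield
Remedial: Brookfield 63/158 = 39.9%, Northgate 4/13 = 30.8% → Brookfield
Overall: Brookfield 100/225 = 44.4%, Northgate 253/470 = 53.8% → Northgate
Brookfield wins each student group but Northgate wins overall — the comparison reverses. Brookfield's students skew toward remedial, which has a lower base rate.

No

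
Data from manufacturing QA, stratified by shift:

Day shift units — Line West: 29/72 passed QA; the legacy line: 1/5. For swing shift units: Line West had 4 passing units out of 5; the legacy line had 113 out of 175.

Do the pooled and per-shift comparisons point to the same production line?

Day shift: Line West 29/72 = 40.3%, the legacy line 1/5 = 20.0% → Line West
Swing shift: Line West 4/5 = 80.0%, the legacy line 113/175 = 64.6% → Line West
Overall: Line West 33/77 = 42.9%, the legacy line 114/180 = 63.3% → the legacy line
Line West wins each shift group but the legacy line wins overall — the comparison reverses. Line West's units skew toward day shift, which has a lower base rate.

No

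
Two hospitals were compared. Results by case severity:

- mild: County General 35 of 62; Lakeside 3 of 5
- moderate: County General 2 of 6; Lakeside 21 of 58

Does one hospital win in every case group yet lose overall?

Mild: County General 35/62 = 56.5%, Lakeside 3/5 = 60.0% → Lakeside
Moderate: County General 2/6 = 33.3%, Lakeside 21/58 = 36.2% → Lakeside
Overall: County General 37/68 = 54.4%, Lakeside 24/63 = 38.1% → County General
Lakeside wins each case group but County General wins overall — the comparison reverses. Lakeside's patients skew toward moderate, which has a lower base rate.

Yes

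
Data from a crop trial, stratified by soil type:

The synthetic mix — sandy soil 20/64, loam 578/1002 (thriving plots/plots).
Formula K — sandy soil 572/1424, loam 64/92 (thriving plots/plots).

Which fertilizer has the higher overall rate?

the synthetic mix

Sandy soil: the synthetic mix 20/64 = 31.2%, Formula K 572/1424 = 40.2% → Formula K
Loam: the synthetic mix 578/1002 = 57.7%, Formula K 64/92 = 69.6% → Formula K
Overall: the synthetic mix 598/1066 = 56.1%, Formula K 636/1516 = 42.0% → the synthetic mix
(Formula K wins every soil group but the synthetic mix wins overall — Formula K's plots skew toward the low-rate sandy soil group.)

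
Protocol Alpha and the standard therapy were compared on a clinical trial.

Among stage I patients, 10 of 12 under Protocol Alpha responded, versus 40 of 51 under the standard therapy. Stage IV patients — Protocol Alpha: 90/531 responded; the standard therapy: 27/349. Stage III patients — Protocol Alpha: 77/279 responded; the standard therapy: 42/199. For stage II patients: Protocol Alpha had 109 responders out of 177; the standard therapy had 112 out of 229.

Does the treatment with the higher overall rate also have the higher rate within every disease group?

Yes

Stage I: Protocol Alpha 10/12 = 83.3%, the standard therapy 40/51 = 78.4% → Protocol Alpha
Stage IV: Protocol Alpha 90/531 = 16.9%, the standard therapy 27/349 = 7.7% → Protocol Alpha
Stage III: Protocol Alpha 77/279 = 27.6%, the standard therapy 42/199 = 21.1% → Protocol Alpha
Stage II: Protocol Alpha 109/177 = 61.6%, the standard therapy 112/229 = 48.9% → Protocol Alpha
Overall: Protocol Alpha 286/999 = 28.6%, the standard therapy 221/828 = 26.7% → Protocol Alpha
Protocol Alpha wins overall and in every disease group — no reversal.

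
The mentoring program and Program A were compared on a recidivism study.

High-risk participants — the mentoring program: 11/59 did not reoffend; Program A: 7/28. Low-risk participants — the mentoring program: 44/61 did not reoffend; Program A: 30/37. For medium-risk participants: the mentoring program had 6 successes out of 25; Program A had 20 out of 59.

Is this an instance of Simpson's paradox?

High-risk: the mentoring program 11/59 = 18.6%, Program A 7/28 = 25.0% → Program A
Low-risk: the mentoring program 44/61 = 72.1%, Program A 30/37 = 81.1% → Program A
Medium-risk: the mentoring program 6/25 = 24.0%, Program A 20/59 = 33.9% → Program A
Overall: the mentoring program 61/145 = 42.1%, Program A 57/124 = 46.0% → Program A
Program A wins overall and in every risk group — no reversal.

No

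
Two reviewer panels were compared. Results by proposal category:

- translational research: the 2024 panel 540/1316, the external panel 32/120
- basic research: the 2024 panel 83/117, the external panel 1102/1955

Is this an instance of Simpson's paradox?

Translational research: the 2024 panel 540/1316 = 41.0%, the external panel 32/120 = 26.7% → the 2024 panel
Basic research: the 2024 panel 83/117 = 70.9%, the external panel 1102/1955 = 56.4% → the 2024 panel
Overall: the 2024 panel 623/1433 = 43.5%, the external panel 1134/2075 = 54.7% → the external panel
The 2024 panel wins each proposal group but the external panel wins overall — the comparison reverses. The 2024 panel's proposals skew toward translational research, which has a lower base rate.

Yes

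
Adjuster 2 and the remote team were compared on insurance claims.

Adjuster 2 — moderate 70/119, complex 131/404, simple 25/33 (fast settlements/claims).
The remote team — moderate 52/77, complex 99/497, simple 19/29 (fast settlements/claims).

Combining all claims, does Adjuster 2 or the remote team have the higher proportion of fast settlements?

Adjuster 2

Moderate: Adjuster 2 70/119 = 58.8%, the remote team 52/77 = 67.5% → the remote team
Complex: Adjuster 2 131/404 = 32.4%, the remote team 99/497 = 19.9% → Adjuster 2
Simple: Adjuster 2 25/33 = 75.8%, the remote team 19/29 = 65.5% → Adjuster 2
Overall: Adjuster 2 226/556 = 40.6%, the remote team 170/603 = 28.2% → Adjuster 2
(Neither sweeps every claim group, but Adjuster 2 has the higher pooled rate.)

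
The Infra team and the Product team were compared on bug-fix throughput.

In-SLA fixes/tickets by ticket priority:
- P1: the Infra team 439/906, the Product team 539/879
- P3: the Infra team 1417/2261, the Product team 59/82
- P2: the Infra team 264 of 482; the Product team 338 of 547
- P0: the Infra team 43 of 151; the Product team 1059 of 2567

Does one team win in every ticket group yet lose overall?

P1: the Infra team 439/906 = 48.5%, the Product team 539/879 = 61.3% → the Product team
P3: the Infra team 1417/2261 = 62.7%, the Product team 59/82 = 72.0% → the Product team
P2: the Infra team 264/482 = 54.8%, the Product team 338/547 = 61.8% → the Product team
P0: the Infra team 43/151 = 28.5%, the Product team 1059/2567 = 41.3% → the Product team
Overall: the Infra team 2163/3800 = 56.9%, the Product team 1995/4075 = 49.0% → the Infra team
The Product team wins each ticket group but the Infra team wins overall — the comparison reverses. The Product team's tickets skew toward P0, which has a lower base rate.

Yes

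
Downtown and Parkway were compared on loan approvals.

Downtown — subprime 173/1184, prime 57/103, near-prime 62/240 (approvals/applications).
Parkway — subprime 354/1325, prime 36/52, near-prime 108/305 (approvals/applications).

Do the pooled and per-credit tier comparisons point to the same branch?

Yes

Subprime: Downtown 173/1184 = 14.6%, Parkway 354/1325 = 26.7% → Parkway
Prime: Downtown 57/103 = 55.3%, Parkway 36/52 = 69.2% → Parkway
Near-prime: Downtown 62/240 = 25.8%, Parkway 108/305 = 35.4% → Parkway
Overall: Downtown 292/1527 = 19.1%, Parkway 498/1682 = 29.6% → Parkway
Parkway wins overall and in every credit group — no reversal.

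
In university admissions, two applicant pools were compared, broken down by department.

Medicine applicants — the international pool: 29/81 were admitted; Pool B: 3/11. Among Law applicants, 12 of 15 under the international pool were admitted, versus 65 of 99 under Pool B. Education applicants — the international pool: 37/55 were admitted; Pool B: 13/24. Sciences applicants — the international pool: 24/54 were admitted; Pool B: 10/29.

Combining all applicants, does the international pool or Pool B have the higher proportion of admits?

Medicine: the international pool 29/81 = 35.8%, Pool B 3/11 = 27.3% → the international pool
Law: the international pool 12/15 = 80.0%, Pool B 65/99 = 65.7% → the international pool
Education: the international pool 37/55 = 67.3%, Pool B 13/24 = 54.2% → the international pool
Sciences: the international pool 24/54 = 44.4%, Pool B 10/29 = 34.5% → the international pool
Overall: the international pool 102/205 = 49.8%, Pool B 91/163 = 55.8% → Pool B
(The international pool wins every department group but Pool B wins overall — the international pool's applicants skew toward the low-rate Medicine group.)

Pool B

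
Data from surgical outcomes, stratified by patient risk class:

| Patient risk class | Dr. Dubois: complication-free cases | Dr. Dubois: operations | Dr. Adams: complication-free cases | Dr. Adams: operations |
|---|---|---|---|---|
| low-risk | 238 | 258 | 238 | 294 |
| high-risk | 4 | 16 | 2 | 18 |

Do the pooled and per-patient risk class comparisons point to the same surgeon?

Low-risk: Dr. Dubois 238/258 = 92.2%, Dr. Adams 238/294 = 81.0% → Dr. Dubois
High-risk: Dr. Dubois 4/16 = 25.0%, Dr. Adams 2/18 = 11.1% → Dr. Dubois
Overall: Dr. Dubois 242/274 = 88.3%, Dr. Adams 240/312 = 76.9% → Dr. Dubois
Dr. Dubois wins overall and in every patient risk group — no reversal.

Yes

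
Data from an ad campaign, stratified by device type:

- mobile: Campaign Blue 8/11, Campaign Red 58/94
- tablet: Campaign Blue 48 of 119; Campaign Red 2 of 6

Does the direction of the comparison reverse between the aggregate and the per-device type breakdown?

Mobile: Campaign Blue 8/11 = 72.7%, Campaign Red 58/94 = 61.7% → Campaign Blue
Tablet: Campaign Blue 48/119 = 40.3%, Campaign Red 2/6 = 33.3% → Campaign Blue
Overall: Campaign Blue 56/130 = 43.1%, Campaign Red 60/100 = 60.0% → Campaign Red
Campaign Blue wins each device group but Campaign Red wins overall — the comparison reverses. Campaign Blue's impressions skew toward tablet, which has a lower base rate.

Yes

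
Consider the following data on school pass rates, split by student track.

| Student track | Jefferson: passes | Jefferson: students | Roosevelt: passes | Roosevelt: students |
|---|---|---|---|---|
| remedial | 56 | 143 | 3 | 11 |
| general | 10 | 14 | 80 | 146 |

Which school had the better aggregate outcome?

Roosevelt

Remedial: Jefferson 56/143 = 39.2%, Roosevelt 3/11 = 27.3% → Jefferson
General: Jefferson 10/14 = 71.4%, Roosevelt 80/146 = 54.8% → Jefferson
Overall: Jefferson 66/157 = 42.0%, Roosevelt 83/157 = 52.9% → Roosevelt
(Jefferson wins every student group but Roosevelt wins overall — Jefferson's students skew toward the low-rate remedial group.)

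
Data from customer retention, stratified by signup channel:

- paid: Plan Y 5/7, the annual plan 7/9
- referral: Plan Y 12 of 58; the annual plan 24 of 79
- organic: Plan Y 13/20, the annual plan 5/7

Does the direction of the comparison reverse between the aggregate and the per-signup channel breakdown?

Paid: Plan Y 5/7 = 71.4%, the annual plan 7/9 = 77.8% → the annual plan
Referral: Plan Y 12/58 = 20.7%, the annual plan 24/79 = 30.4% → the annual plan
Organic: Plan Y 13/20 = 65.0%, the annual plan 5/7 = 71.4% → the annual plan
Overall: Plan Y 30/85 = 35.3%, the annual plan 36/95 = 37.9% → the annual plan
The annual plan wins overall and in every signup group — no reversal.

No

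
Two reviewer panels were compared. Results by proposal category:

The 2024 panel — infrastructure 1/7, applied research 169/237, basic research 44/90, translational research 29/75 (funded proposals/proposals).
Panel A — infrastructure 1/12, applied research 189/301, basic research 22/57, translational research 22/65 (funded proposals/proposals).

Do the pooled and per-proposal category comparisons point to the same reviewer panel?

Yes

Infrastructure: the 2024 panel 1/7 = 14.3%, Panel A 1/12 = 8.3% → the 2024 panel
Applied research: the 2024 panel 169/237 = 71.3%, Panel A 189/301 = 62.8% → the 2024 panel
Basic research: the 2024 panel 44/90 = 48.9%, Panel A 22/57 = 38.6% → the 2024 panel
Translational research: the 2024 panel 29/75 = 38.7%, Panel A 22/65 = 33.8% → the 2024 panel
Overall: the 2024 panel 243/409 = 59.4%, Panel A 234/435 = 53.8% → the 2024 panel
The 2024 panel wins overall and in every proposal group — no reversal.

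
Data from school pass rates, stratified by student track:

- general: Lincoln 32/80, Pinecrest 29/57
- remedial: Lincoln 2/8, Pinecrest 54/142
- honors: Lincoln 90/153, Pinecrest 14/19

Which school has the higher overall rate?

Lincoln

General: Lincoln 32/80 = 40.0%, Pinecrest 29/57 = 50.9% → Pinecrest
Remedial: Lincoln 2/8 = 25.0%, Pinecrest 54/142 = 38.0% → Pinecrest
Honors: Lincoln 90/153 = 58.8%, Pinecrest 14/19 = 73.7% → Pinecrest
Overall: Lincoln 124/241 = 51.5%, Pinecrest 97/218 = 44.5% → Lincoln
(Pinecrest wins every student group but Lincoln wins overall — Pinecrest's students skew toward the low-rate remedial group.)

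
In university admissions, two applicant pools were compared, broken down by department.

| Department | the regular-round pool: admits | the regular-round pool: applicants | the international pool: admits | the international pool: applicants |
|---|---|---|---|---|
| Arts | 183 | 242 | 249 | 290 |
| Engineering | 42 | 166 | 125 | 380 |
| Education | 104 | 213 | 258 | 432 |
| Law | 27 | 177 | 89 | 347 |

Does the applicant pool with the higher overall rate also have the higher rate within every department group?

Yes

Arts: the regular-round pool 183/242 = 75.6%, the international pool 249/290 = 85.9% → the international pool
Engineering: the regular-round pool 42/166 = 25.3%, the international pool 125/380 = 32.9% → the international pool
Education: the regular-round pool 104/213 = 48.8%, the international pool 258/432 = 59.7% → the international pool
Law: the regular-round pool 27/177 = 15.3%, the international pool 89/347 = 25.6% → the international pool
Overall: the regular-round pool 356/798 = 44.6%, the international pool 721/1449 = 49.8% → the international pool
The international pool wins overall and in every department group — no reversal.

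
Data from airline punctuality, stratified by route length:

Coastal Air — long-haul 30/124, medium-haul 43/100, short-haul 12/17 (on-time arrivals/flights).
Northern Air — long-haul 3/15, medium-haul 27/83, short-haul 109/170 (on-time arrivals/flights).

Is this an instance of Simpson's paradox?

Yes

Long-haul: Coastal Air 30/124 = 24.2%, Northern Air 3/15 = 20.0% → Coastal Air
Medium-haul: Coastal Air 43/100 = 43.0%, Northern Air 27/83 = 32.5% → Coastal Air
Short-haul: Coastal Air 12/17 = 70.6%, Northern Air 109/170 = 64.1% → Coastal Air
Overall: Coastal Air 85/241 = 35.3%, Northern Air 139/268 = 51.9% → Northern Air
Coastal Air wins each route group but Northern Air wins overall — the comparison reverses. Coastal Air's flights skew toward long-haul, which has a lower base rate.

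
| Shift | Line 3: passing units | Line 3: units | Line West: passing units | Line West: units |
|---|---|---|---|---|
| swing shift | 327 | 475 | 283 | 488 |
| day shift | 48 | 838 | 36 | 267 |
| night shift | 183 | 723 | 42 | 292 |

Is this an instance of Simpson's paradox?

No

Swing shift: Line 3 327/475 = 68.8%, Line West 283/488 = 58.0% → Line 3
Day shift: Line 3 48/838 = 5.7%, Line West 36/267 = 13.5% → Line West
Night shift: Line 3 183/723 = 25.3%, Line West 42/292 = 14.4% → Line 3
Overall: Line 3 558/2036 = 27.4%, Line West 361/1047 = 34.5% → Line West
Neither sweeps: Line 3 wins 2 of 3 groups, Line West wins 1. Line West wins overall but not every group — no Simpson reversal.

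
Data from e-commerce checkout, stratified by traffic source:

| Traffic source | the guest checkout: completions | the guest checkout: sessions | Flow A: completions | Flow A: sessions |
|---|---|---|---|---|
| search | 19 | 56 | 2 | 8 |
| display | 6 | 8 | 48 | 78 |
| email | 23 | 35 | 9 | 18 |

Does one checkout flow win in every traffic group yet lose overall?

Search: the guest checkout 19/56 = 33.9%, Flow A 2/8 = 25.0% → the guest checkout
Display: the guest checkout 6/8 = 75.0%, Flow A 48/78 = 61.5% → the guest checkout
Email: the guest checkout 23/35 = 65.7%, Flow A 9/18 = 50.0% → the guest checkout
Overall: the guest checkout 48/99 = 48.5%, Flow A 59/104 = 56.7% → Flow A
The guest checkout wins each traffic group but Flow A wins overall — the comparison reverses. The guest checkout's sessions skew toward search, which has a lower base rate.

Yes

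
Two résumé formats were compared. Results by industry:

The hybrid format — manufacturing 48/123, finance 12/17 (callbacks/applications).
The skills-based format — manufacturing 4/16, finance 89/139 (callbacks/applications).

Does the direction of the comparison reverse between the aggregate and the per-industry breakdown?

Yes

Manufacturing: the hybrid format 48/123 = 39.0%, the skills-based format 4/16 = 25.0% → the hybrid format
Finance: the hybrid format 12/17 = 70.6%, the skills-based format 89/139 = 64.0% → the hybrid format
Overall: the hybrid format 60/140 = 42.9%, the skills-based format 93/155 = 60.0% → the skills-based format
The hybrid format wins each industry group but the skills-based format wins overall — the comparison reverses. The hybrid format's applications skew toward manufacturing, which has a lower base rate.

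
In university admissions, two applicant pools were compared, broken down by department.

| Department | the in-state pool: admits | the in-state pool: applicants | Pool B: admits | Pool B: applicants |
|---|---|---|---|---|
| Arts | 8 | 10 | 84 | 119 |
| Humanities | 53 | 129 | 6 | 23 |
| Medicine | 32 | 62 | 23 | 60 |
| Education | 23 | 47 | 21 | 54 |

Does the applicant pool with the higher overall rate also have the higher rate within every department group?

No

Arts: the in-state pool 8/10 = 80.0%, Pool B 84/119 = 70.6% → the in-state pool
Humanities: the in-state pool 53/129 = 41.1%, Pool B 6/23 = 26.1% → the in-state pool
Medicine: the in-state pool 32/62 = 51.6%, Pool B 23/60 = 38.3% → the in-state pool
Education: the in-state pool 23/47 = 48.9%, Pool B 21/54 = 38.9% → the in-state pool
Overall: the in-state pool 116/248 = 46.8%, Pool B 134/256 = 52.3% → Pool B
The in-state pool wins each department group but Pool B wins overall — the comparison reverses. The in-state pool's applicants skew toward Humanities, which has a lower base rate.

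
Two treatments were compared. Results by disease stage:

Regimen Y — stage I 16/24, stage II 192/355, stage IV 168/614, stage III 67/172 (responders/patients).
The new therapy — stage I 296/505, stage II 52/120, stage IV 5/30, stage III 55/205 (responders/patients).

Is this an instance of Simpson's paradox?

Yes

Stage I: Regimen Y 16/24 = 66.7%, the new therapy 296/505 = 58.6% → Regimen Y
Stage II: Regimen Y 192/355 = 54.1%, the new therapy 52/120 = 43.3% → Regimen Y
Stage IV: Regimen Y 168/614 = 27.4%, the new therapy 5/30 = 16.7% → Regimen Y
Stage III: Regimen Y 67/172 = 39.0%, the new therapy 55/205 = 26.8% → Regimen Y
Overall: Regimen Y 443/1165 = 38.0%, the new therapy 408/860 = 47.4% → the new therapy
Regimen Y wins each disease group but the new therapy wins overall — the comparison reverses. Regimen Y's patients skew toward stage IV, which has a lower base rate.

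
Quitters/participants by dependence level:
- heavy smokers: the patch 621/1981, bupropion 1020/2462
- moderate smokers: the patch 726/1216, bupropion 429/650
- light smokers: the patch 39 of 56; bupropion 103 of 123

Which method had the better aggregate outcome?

bupropion

Heavy smokers: the patch 621/1981 = 31.3%, bupropion 1020/2462 = 41.4% → bupropion
Moderate smokers: the patch 726/1216 = 59.7%, bupropion 429/650 = 66.0% → bupropion
Light smokers: the patch 39/56 = 69.6%, bupropion 103/123 = 83.7% → bupropion
Overall: the patch 1386/3253 = 42.6%, bupropion 1552/3235 = 48.0% → bupropion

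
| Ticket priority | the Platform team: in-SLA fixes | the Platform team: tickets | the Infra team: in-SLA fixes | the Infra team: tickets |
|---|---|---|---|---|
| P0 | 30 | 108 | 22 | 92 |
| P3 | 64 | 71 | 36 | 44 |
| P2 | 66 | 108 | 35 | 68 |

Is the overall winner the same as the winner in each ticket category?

Yes

P0: the Platform team 30/108 = 27.8%, the Infra team 22/92 = 23.9% → the Platform team
P3: the Platform team 64/71 = 90.1%, the Infra team 36/44 = 81.8% → the Platform team
P2: the Platform team 66/108 = 61.1%, the Infra team 35/68 = 51.5% → the Platform team
Overall: the Platform team 160/287 = 55.7%, the Infra team 93/204 = 45.6% → the Platform team
The Platform team wins overall and in every ticket group — no reversal.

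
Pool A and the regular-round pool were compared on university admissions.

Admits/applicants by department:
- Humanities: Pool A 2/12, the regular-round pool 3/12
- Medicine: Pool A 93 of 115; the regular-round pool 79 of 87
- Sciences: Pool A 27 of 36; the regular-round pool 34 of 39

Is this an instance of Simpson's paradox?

Humanities: Pool A 2/12 = 16.7%, the regular-round pool 3/12 = 25.0% → the regular-round pool
Medicine: Pool A 93/115 = 80.9%, the regular-round pool 79/87 = 90.8% → the regular-round pool
Sciences: Pool A 27/36 = 75.0%, the regular-round pool 34/39 = 87.2% → the regular-round pool
Overall: Pool A 122/163 = 74.8%, the regular-round pool 116/138 = 84.1% → the regular-round pool
The regular-round pool wins overall and in every department group — no reversal.

No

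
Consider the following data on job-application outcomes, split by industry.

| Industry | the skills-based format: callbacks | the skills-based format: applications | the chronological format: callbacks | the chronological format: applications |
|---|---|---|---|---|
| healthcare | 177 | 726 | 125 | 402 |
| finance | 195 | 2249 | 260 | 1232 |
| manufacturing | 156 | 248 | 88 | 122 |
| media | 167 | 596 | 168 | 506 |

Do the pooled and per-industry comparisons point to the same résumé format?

Yes

Healthcare: the skills-based format 177/726 = 24.4%, the chronological format 125/402 = 31.1% → the chronological format
Finance: the skills-based format 195/2249 = 8.7%, the chronological format 260/1232 = 21.1% → the chronological format
Manufacturing: the skills-based format 156/248 = 62.9%, the chronological format 88/122 = 72.1% → the chronological format
Media: the skills-based format 167/596 = 28.0%, the chronological format 168/506 = 33.2% → the chronological format
Overall: the skills-based format 695/3819 = 18.2%, the chronological format 641/2262 = 28.3% → the chronological format
The chronological format wins overall and in every industry group — no reversal.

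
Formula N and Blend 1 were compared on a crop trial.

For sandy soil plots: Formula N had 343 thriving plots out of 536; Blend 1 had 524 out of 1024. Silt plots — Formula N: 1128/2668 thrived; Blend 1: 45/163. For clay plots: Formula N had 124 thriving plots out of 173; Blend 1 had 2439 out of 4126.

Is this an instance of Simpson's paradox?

Yes

Sandy soil: Formula N 343/536 = 64.0%, Blend 1 524/1024 = 51.2% → Formula N
Silt: Formula N 1128/2668 = 42.3%, Blend 1 45/163 = 27.6% → Formula N
Clay: Formula N 124/173 = 71.7%, Blend 1 2439/4126 = 59.1% → Formula N
Overall: Formula N 1595/3377 = 47.2%, Blend 1 3008/5313 = 56.6% → Blend 1
Formula N wins each soil group but Blend 1 wins overall — the comparison reverses. Formula N's plots skew toward silt, which has a lower base rate.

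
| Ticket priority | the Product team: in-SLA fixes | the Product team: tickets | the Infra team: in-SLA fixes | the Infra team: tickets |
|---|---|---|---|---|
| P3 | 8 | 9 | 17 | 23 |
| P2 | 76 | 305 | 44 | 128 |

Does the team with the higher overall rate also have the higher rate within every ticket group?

No

P3: the Product team 8/9 = 88.9%, the Infra team 17/23 = 73.9% → the Product team
P2: the Product team 76/305 = 24.9%, the Infra team 44/128 = 34.4% → the Infra team
Overall: the Product team 84/314 = 26.8%, the Infra team 61/151 = 40.4% → the Infra team
Neither sweeps: the Product team wins 1 of 2 groups, the Infra team wins 1. The Infra team wins overall but not every group — no Simpson reversal.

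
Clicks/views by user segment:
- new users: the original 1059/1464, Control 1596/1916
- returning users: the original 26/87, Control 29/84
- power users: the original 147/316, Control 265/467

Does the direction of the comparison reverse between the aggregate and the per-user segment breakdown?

New users: the original 1059/1464 = 72.3%, Control 1596/1916 = 83.3% → Control
Returning users: the original 26/87 = 29.9%, Control 29/84 = 34.5% → Control
Power users: the original 147/316 = 46.5%, Control 265/467 = 56.7% → Control
Overall: the original 1232/1867 = 66.0%, Control 1890/2467 = 76.6% → Control
Control wins overall and in every user group — no reversal.

No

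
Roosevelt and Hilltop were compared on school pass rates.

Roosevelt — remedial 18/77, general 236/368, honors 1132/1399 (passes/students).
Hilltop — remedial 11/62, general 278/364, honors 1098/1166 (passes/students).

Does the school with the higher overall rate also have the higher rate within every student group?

No

Remedial: Roosevelt 18/77 = 23.4%, Hilltop 11/62 = 17.7% → Roosevelt
General: Roosevelt 236/368 = 64.1%, Hilltop 278/364 = 76.4% → Hilltop
Honors: Roosevelt 1132/1399 = 80.9%, Hilltop 1098/1166 = 94.2% → Hilltop
Overall: Roosevelt 1386/1844 = 75.2%, Hilltop 1387/1592 = 87.1% → Hilltop
Neither sweeps: Roosevelt wins 1 of 3 groups, Hilltop wins 2. Hilltop wins overall but not every group — no Simpson reversal.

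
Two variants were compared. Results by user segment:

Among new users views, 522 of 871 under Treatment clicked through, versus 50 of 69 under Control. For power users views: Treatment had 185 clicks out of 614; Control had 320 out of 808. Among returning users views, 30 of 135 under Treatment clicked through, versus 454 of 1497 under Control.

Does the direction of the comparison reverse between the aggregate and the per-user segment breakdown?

Yes

New users: Treatment 522/871 = 59.9%, Control 50/69 = 72.5% → Control
Power users: Treatment 185/614 = 30.1%, Control 320/808 = 39.6% → Control
Returning users: Treatment 30/135 = 22.2%, Control 454/1497 = 30.3% → Control
Overall: Treatment 737/1620 = 45.5%, Control 824/2374 = 34.7% → Treatment
Control wins each user group but Treatment wins overall — the comparison reverses. Control's views skew toward returning users, which has a lower base rate.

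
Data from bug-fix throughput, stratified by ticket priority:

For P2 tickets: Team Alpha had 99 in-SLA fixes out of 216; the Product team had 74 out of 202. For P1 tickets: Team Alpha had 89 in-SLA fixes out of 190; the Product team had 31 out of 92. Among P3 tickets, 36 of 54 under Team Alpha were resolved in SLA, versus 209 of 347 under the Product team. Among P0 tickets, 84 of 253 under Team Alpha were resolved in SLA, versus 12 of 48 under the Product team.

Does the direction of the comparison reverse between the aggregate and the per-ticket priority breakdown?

P2: Team Alpha 99/216 = 45.8%, the Product team 74/202 = 36.6% → Team Alpha
P1: Team Alpha 89/190 = 46.8%, the Product team 31/92 = 33.7% → Team Alpha
P3: Team Alpha 36/54 = 66.7%, the Product team 209/347 = 60.2% → Team Alpha
P0: Team Alpha 84/253 = 33.2%, the Product team 12/48 = 25.0% → Team Alpha
Overall: Team Alpha 308/713 = 43.2%, the Product team 326/689 = 47.3% → the Product team
Team Alpha wins each ticket group but the Product team wins overall — the comparison reverses. Team Alpha's tickets skew toward P0, which has a lower base rate.

Yes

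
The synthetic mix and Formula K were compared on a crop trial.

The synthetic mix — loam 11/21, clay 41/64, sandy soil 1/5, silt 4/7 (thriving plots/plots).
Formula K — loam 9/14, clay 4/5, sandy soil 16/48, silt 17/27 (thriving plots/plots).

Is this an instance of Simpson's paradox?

Loam: the synthetic mix 11/21 = 52.4%, Formula K 9/14 = 64.3% → Formula K
Clay: the synthetic mix 41/64 = 64.1%, Formula K 4/5 = 80.0% → Formula K
Sandy soil: the synthetic mix 1/5 = 20.0%, Formula K 16/48 = 33.3% → Formula K
Silt: the synthetic mix 4/7 = 57.1%, Formula K 17/27 = 63.0% → Formula K
Overall: the synthetic mix 57/97 = 58.8%, Formula K 46/94 = 48.9% → the synthetic mix
Formula K wins each soil group but the synthetic mix wins overall — the comparison reverses. Formula K's plots skew toward sandy soil, which has a lower base rate.

Yes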